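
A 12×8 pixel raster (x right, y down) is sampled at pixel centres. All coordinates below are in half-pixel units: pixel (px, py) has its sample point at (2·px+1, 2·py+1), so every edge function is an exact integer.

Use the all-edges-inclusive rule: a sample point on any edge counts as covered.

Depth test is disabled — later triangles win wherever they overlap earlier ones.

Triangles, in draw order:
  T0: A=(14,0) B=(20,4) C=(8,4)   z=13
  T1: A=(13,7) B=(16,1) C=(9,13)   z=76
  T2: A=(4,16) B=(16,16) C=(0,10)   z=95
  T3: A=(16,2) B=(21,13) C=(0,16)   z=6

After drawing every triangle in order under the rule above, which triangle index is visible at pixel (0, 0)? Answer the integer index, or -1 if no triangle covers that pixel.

T0:
  2·area = 48
  edge (14, 0)→(20, 4): d=(6,4) inclusive
  edge (20, 4)→(8, 4): d=(-12,0) inclusive
  edge (8, 4)→(14, 0): d=(6,-4) inclusive
    (6,0)@(13, 1): e=[10,36,2] → X
    (7,0)@(15, 1): e=[2,36,10] → X
    (8,0)@(17, 1): e=[-6,36,18] → .
    (5,1)@(11, 3): e=[30,12,6] → X
    (8,1)@(17, 3): e=[6,12,30] → X
    (9,1)@(19, 3): e=[-2,12,38] → .
    (5,2)@(11, 5): e=[42,-12,18] → .
    (6,2)@(13, 5): e=[34,-12,26] → .
    (7,2)@(15, 5): e=[26,-12,34] → .
    (8,2)@(17, 5): e=[18,-12,42] → .
  covered (6 px):
    . . . . . . X X . . . .
    . . . . . X X X X . . .
    . . . . . . . . . . . .
    . . . . . . . . . . . .
    . . . . . . . . . . . .
    . . . . . . . . . . . .
    . . . . . . . . . . . .
    . . . . . . . . . . . .
T1:
  2·area = 6  (B↔C swapped to make it positive)
  edge (13, 7)→(9, 13): d=(-4,6) inclusive
  edge (9, 13)→(16, 1): d=(7,-12) inclusive
  edge (16, 1)→(13, 7): d=(-3,6) inclusive
    (8,0)@(17, 1): e=[0,12,-6] → .  [on edge]
    (7,1)@(15, 3): e=[4,2,0] → X  [on edge]
    (8,1)@(17, 3): e=[-8,26,-12] → .
    (7,2)@(15, 5): e=[-4,16,-6] → .
    (6,3)@(13, 7): e=[0,6,0] → X  [on edge]
    (7,3)@(15, 7): e=[-12,30,-12] → .
    (6,4)@(13, 9): e=[-8,20,-6] → .
    (5,5)@(11, 11): e=[-4,10,0] → .  [on edge]
    (4,6)@(9, 13): e=[0,0,6] → X  [on edge]
    (5,6)@(11, 13): e=[-12,24,-6] → .
    (4,7)@(9, 15): e=[-8,14,0] → .  [on edge]
  covered (3 px):
    . . . . . . . . . . . .
    . . . . . . . X . . . .
    . . . . . . . . . . . .
    . . . . . . X . . . . .
    . . . . . . . . . . . .
    . . . . . . . . . . . .
    . . . . X . . . . . . .
    . . . . . . . . . . . .
T2:
  2·area = 72  (B↔C swapped to make it positive)
  edge (4, 16)→(0, 10): d=(-4,-6) inclusive
  edge (0, 10)→(16, 16): d=(16,6) inclusive
  edge (16, 16)→(4, 16): d=(-12,0) inclusive
    (0,5)@(1, 11): e=[2,10,60] → X
    (1,5)@(3, 11): e=[14,-2,60] → .
    (0,6)@(1, 13): e=[-6,42,36] → .
    (1,6)@(3, 13): e=[6,30,36] → X
    (2,6)@(5, 13): e=[18,18,36] → X
    (3,6)@(7, 13): e=[30,6,36] → X
    (4,6)@(9, 13): e=[42,-6,36] → .
    (1,7)@(3, 15): e=[-2,62,12] → .
    (2,7)@(5, 15): e=[10,50,12] → X
    (4,7)@(9, 15): e=[34,26,12] → X
    (5,7)@(11, 15): e=[46,14,12] → X
    (6,7)@(13, 15): e=[58,2,12] → X
  covered (9 px):
    . . . . . . . . . . . .
    . . . . . . . . . . . .
    . . . . . . . . . . . .
    . . . . . . . . . . . .
    . . . . . . . . . . . .
    X . . . . . . . . . . .
    . X X X . . . . . . . .
    . . X X X X X . . . . .
T3:
  2·area = 246
  edge (16, 2)→(21, 13): d=(5,11) inclusive
  edge (21, 13)→(0, 16): d=(-21,3) inclusive
  edge (0, 16)→(16, 2): d=(16,-14) inclusive
    (7,1)@(15, 3): e=[16,228,2] → X
    (8,1)@(17, 3): e=[-6,222,30] → .
    (6,2)@(13, 5): e=[48,192,6] → X
    (8,2)@(17, 5): e=[4,180,62] → X
    (9,2)@(19, 5): e=[-18,174,90] → .
    (5,3)@(11, 7): e=[80,156,10] → X
    (9,3)@(19, 7): e=[-8,132,122] → .
    (4,4)@(9, 9): e=[112,120,14] → X
    (9,4)@(19, 9): e=[2,90,154] → X
    (10,4)@(21, 9): e=[-20,84,182] → .
    (3,5)@(7, 11): e=[144,84,18] → X
    (10,5)@(21, 11): e=[-10,42,214] → .
    (10,6)@(21, 13): e=[0,0,246] → X  [on edge]
    (3,7)@(7, 15): e=[164,0,82] → X  [on edge]
  covered (33 px):
    . . . . . . . . . . . .
    . . . . . . . X . . . .
    . . . . . . X X X . . .
    . . . . . X X X X . . .
    . . . . X X X X X X . .
    . . . X X X X X X X . .
    . . X X X X X X X X X .
    . X X X . . . . . . . .

Z-buffer (winner per pixel, '.' = empty):
  . . . . . . 0 0 . . . .
  . . . . . 0 0 3 0 . . .
  . . . . . . 3 3 3 . . .
  . . . . . 3 3 3 3 . . .
  . . . . 3 3 3 3 3 3 . .
  2 . . 3 3 3 3 3 3 3 . .
  . 2 3 3 3 3 3 3 3 3 3 .
  . 3 3 3 2 2 2 . . . . .

Final: -1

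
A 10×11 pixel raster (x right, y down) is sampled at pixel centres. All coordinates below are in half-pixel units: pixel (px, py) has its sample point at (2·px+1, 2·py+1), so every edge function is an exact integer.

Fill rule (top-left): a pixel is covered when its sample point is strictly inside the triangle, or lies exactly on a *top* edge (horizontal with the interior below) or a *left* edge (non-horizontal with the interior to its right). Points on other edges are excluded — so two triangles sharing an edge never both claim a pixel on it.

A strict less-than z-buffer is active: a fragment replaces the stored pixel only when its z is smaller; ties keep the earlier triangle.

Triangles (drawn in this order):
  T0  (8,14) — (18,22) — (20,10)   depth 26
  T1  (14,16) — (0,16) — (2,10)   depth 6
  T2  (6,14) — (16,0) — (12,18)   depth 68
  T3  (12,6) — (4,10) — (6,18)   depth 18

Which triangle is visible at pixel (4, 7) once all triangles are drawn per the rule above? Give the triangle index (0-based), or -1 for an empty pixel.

T0:
  2·area = 136  (B↔C swapped to make it positive)
  edge (8, 14)→(20, 10): d=(12,-4) top-left  bias=+0
  edge (20, 10)→(18, 22): d=(-2,12) right/bottom  bias=-1
  edge (18, 22)→(8, 14): d=(-10,-8) top-left  bias=+0
    (8,5)@(17, 11): e=[0,34,102] → █  [on edge]
    (9,5)@(19, 11): e=[8,10,118] → █
    (5,6)@(11, 13): e=[0,102,34] → █  [on edge]
    (6,6)@(13, 13): e=[8,78,50] → █
    (7,6)@(15, 13): e=[16,54,66] → █
    (2,7)@(5, 15): e=[0,170,-34] → ·  [on edge]
    (5,7)@(11, 15): e=[24,98,14] → █
    (5,8)@(11, 17): e=[48,94,-6] → ·
    (6,8)@(13, 17): e=[56,70,10] → █
    (9,8)@(19, 17): e=[80,-2,58] → ·
    (6,9)@(13, 19): e=[80,66,-10] → ·
    (7,9)@(15, 19): e=[88,42,6] → █
  covered (18 px):
    · · · · · · · · · ·
    · · · · · · · · · ·
    · · · · · · · · · ·
    · · · · · · · · · ·
    · · · · · · · · · ·
    · · · · · · · · █ █
    · · · · · █ █ █ █ █
    · · · · · █ █ █ █ █
    · · · · · · █ █ █ ·
    · · · · · · · █ █ ·
    · · · · · · · · █ ·
T1:
  2·area = 84
  edge (14, 16)→(0, 16): d=(-14,0) right/bottom  bias=-1
  edge (0, 16)→(2, 10): d=(2,-6) top-left  bias=+0
  edge (2, 10)→(14, 16): d=(12,6) right/bottom  bias=-1
    (2,0)@(5, 1): e=[210,0,-126] → ·  [on edge]
    (1,3)@(3, 7): e=[126,0,-42] → ·  [on edge]
    (1,5)@(3, 11): e=[70,8,6] → █
    (2,5)@(5, 11): e=[70,20,-6] → ·
    (0,6)@(1, 13): e=[42,0,42] → █  [on edge]
    (2,6)@(5, 13): e=[42,24,18] → █
    (3,6)@(7, 13): e=[42,36,6] → █
    (4,6)@(9, 13): e=[42,48,-6] → ·
    (0,7)@(1, 15): e=[14,4,66] → █
    (4,7)@(9, 15): e=[14,52,18] → █
    (5,7)@(11, 15): e=[14,64,6] → █
    (6,7)@(13, 15): e=[14,76,-6] → ·
  covered (11 px):
    · · · · · · · · · ·
    · · · · · · · · · ·
    · · · · · · · · · ·
    · · · · · · · · · ·
    · · · · · · · · · ·
    · █ · · · · · · · ·
    █ █ █ █ · · · · · ·
    █ █ █ █ █ █ · · · ·
    · · · · · · · · · ·
    · · · · · · · · · ·
    · · · · · · · · · ·
T2:
  2·area = 124
  edge (6, 14)→(16, 0): d=(10,-14) top-left  bias=+0
  edge (16, 0)→(12, 18): d=(-4,18) right/bottom  bias=-1
  edge (12, 18)→(6, 14): d=(-6,-4) top-left  bias=+0
    (7,1)@(15, 3): e=[16,6,102] → █
    (8,1)@(17, 3): e=[44,-30,110] → ·
    (6,2)@(13, 5): e=[8,34,82] → █
    (7,2)@(15, 5): e=[36,-2,90] → ·
    (5,3)@(11, 7): e=[0,62,62] → █  [on edge]
    (7,3)@(15, 7): e=[56,-10,78] → ·
    (5,4)@(11, 9): e=[20,54,50] → █
    (7,4)@(15, 9): e=[76,-18,66] → ·
    (4,5)@(9, 11): e=[12,82,30] → █
    (7,5)@(15, 11): e=[96,-26,54] → ·
    (3,6)@(7, 13): e=[4,110,10] → █
    (7,6)@(15, 13): e=[116,-34,42] → ·
    (0,10)@(1, 21): e=[0,186,-62] → ·  [on edge]
  covered (16 px):
    · · · · · · · · · ·
    · · · · · · · █ · ·
    · · · · · · █ · · ·
    · · · · · █ █ · · ·
    · · · · · █ █ · · ·
    · · · · █ █ █ · · ·
    · · · █ █ █ █ · · ·
    · · · · █ █ · · · ·
    · · · · · █ · · · ·
    · · · · · · · · · ·
    · · · · · · · · · ·
T3:
  2·area = 72  (B↔C swapped to make it positive)
  edge (12, 6)→(6, 18): d=(-6,12) right/bottom  bias=-1
  edge (6, 18)→(4, 10): d=(-2,-8) top-left  bias=+0
  edge (4, 10)→(12, 6): d=(8,-4) top-left  bias=+0
    (5,3)@(11, 7): e=[6,62,4] → █
    (6,3)@(13, 7): e=[-18,78,12] → ·
    (3,4)@(7, 9): e=[42,26,4] → █
    (4,4)@(9, 9): e=[18,42,12] → █
    (5,4)@(11, 9): e=[-6,58,20] → ·
    (2,5)@(5, 11): e=[54,6,12] → █
    (5,5)@(11, 11): e=[-18,54,36] → ·
    (2,6)@(5, 13): e=[42,2,28] → █
    (4,6)@(9, 13): e=[-6,34,44] → ·
    (2,7)@(5, 15): e=[30,-2,44] → ·
    (3,7)@(7, 15): e=[6,14,52] → █
    (4,7)@(9, 15): e=[-18,30,60] → ·
  covered (9 px):
    · · · · · · · · · ·
    · · · · · · · · · ·
    · · · · · · · · · ·
    · · · · · █ · · · ·
    · · · █ █ · · · · ·
    · · █ █ █ · · · · ·
    · · █ █ · · · · · ·
    · · · █ · · · · · ·
    · · · · · · · · · ·
    · · · · · · · · · ·
    · · · · · · · · · ·

Z-buffer (winner per pixel, '.' = empty):
  . . . . . . . . . .
  . . . . . . . 2 . .
  . . . . . . 2 . . .
  . . . . . 3 2 . . .
  . . . 3 3 2 2 . . .
  . 1 3 3 3 2 2 . 0 0
  1 1 1 1 2 0 0 0 0 0
  1 1 1 1 1 1 0 0 0 0
  . . . . . 2 0 0 0 .
  . . . . . . . 0 0 .
  . . . . . . . . 0 .

Result: 1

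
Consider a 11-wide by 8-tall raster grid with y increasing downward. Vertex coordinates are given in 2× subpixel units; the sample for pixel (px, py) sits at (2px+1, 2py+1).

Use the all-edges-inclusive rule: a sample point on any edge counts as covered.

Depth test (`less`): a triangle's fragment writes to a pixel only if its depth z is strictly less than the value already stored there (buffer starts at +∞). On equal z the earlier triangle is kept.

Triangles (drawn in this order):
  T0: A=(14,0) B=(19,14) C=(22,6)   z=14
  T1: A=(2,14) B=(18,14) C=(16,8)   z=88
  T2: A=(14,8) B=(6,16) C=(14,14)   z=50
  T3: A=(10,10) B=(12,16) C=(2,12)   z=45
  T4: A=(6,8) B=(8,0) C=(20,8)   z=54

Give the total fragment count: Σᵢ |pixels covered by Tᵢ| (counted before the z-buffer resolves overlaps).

T0:
  2·area = 82  (B↔C swapped to make it positive)
  edge (14, 0)→(22, 6): d=(8,6) inclusive
  edge (22, 6)→(19, 14): d=(-3,8) inclusive
  edge (19, 14)→(14, 0): d=(-5,-14) inclusive
    (7,0)@(15, 1): e=[2,71,9] → X
    (8,0)@(17, 1): e=[-10,55,37] → .
    (7,1)@(15, 3): e=[18,65,-1] → .
    (8,1)@(17, 3): e=[6,49,27] → X
    (9,1)@(19, 3): e=[-6,33,55] → .
    (8,2)@(17, 5): e=[22,43,17] → X
    (9,2)@(19, 5): e=[10,27,45] → X
    (10,2)@(21, 5): e=[-2,11,73] → .
    (8,3)@(17, 7): e=[38,37,7] → X
    (10,3)@(21, 7): e=[14,5,63] → X
    (8,4)@(17, 9): e=[54,31,-3] → .
    (9,4)@(19, 9): e=[42,15,25] → X
  covered (10 px):
    . . . . . . . X . . .
    . . . . . . . . X . .
    . . . . . . . . X X .
    . . . . . . . . X X X
    . . . . . . . . . X .
    . . . . . . . . . X .
    . . . . . . . . . X .
    . . . . . . . . . . .
T1:
  2·area = 96  (B↔C swapped to make it positive)
  edge (2, 14)→(16, 8): d=(14,-6) inclusive
  edge (16, 8)→(18, 14): d=(2,6) inclusive
  edge (18, 14)→(2, 14): d=(-16,0) inclusive
    (7,2)@(15, 5): e=[-48,0,144] → .  [on edge]
    (7,4)@(15, 9): e=[8,8,80] → X
    (8,4)@(17, 9): e=[20,-4,80] → .
    (4,5)@(9, 11): e=[0,48,48] → X  [on edge]
    (5,5)@(11, 11): e=[12,36,48] → X
    (6,5)@(13, 11): e=[24,24,48] → X
    (8,5)@(17, 11): e=[48,0,48] → X  [on edge]
    (9,5)@(19, 11): e=[60,-12,48] → .
    (2,6)@(5, 13): e=[4,76,16] → X
    (3,6)@(7, 13): e=[16,64,16] → X
    (9,6)@(19, 13): e=[88,-8,16] → .
    (2,7)@(5, 15): e=[32,80,-16] → .
  covered (13 px):
    . . . . . . . . . . .
    . . . . . . . . . . .
    . . . . . . . . . . .
    . . . . . . . . . . .
    . . . . . . . X . . .
    . . . . X X X X X . .
    . . X X X X X X X . .
    . . . . . . . . . . .
T2:
  2·area = 48  (B↔C swapped to make it positive)
  edge (14, 8)→(14, 14): d=(0,6) inclusive
  edge (14, 14)→(6, 16): d=(-8,2) inclusive
  edge (6, 16)→(14, 8): d=(8,-8) inclusive
    (10,0)@(21, 1): e=[-42,90,0] → .  [on edge]
    (9,1)@(19, 3): e=[-30,78,0] → .  [on edge]
    (8,2)@(17, 5): e=[-18,66,0] → .  [on edge]
    (7,3)@(15, 7): e=[-6,54,0] → .  [on edge]
    (6,4)@(13, 9): e=[6,42,0] → X  [on edge]
    (7,4)@(15, 9): e=[-6,38,16] → .
    (5,5)@(11, 11): e=[18,30,0] → X  [on edge]
    (7,5)@(15, 11): e=[-6,22,32] → .
    (4,6)@(9, 13): e=[30,18,0] → X  [on edge]
    (7,6)@(15, 13): e=[-6,6,48] → .
    (3,7)@(7, 15): e=[42,6,0] → X  [on edge]
    (5,7)@(11, 15): e=[18,-2,32] → .
  covered (8 px):
    . . . . . . . . . . .
    . . . . . . . . . . .
    . . . . . . . . . . .
    . . . . . . . . . . .
    . . . . . . X . . . .
    . . . . . X X . . . .
    . . . . X X X . . . .
    . . . X X . . . . . .
T3:
  2·area = 52
  edge (10, 10)→(12, 16): d=(2,6) inclusive
  edge (12, 16)→(2, 12): d=(-10,-4) inclusive
  edge (2, 12)→(10, 10): d=(8,-2) inclusive
    (3,0)@(7, 1): e=[0,130,-78] → .  [on edge]
    (4,3)@(9, 7): e=[0,78,-26] → .  [on edge]
    (3,5)@(7, 11): e=[20,30,2] → X
    (4,5)@(9, 11): e=[8,38,6] → X
    (5,5)@(11, 11): e=[-4,46,10] → .
    (2,6)@(5, 13): e=[36,2,14] → X
    (5,6)@(11, 13): e=[0,26,26] → X  [on edge]
    (6,6)@(13, 13): e=[-12,34,30] → .
    (2,7)@(5, 15): e=[40,-18,30] → .
    (3,7)@(7, 15): e=[28,-10,34] → .
    (4,7)@(9, 15): e=[16,-2,38] → .
    (5,7)@(11, 15): e=[4,6,42] → X
  covered (7 px):
    . . . . . . . . . . .
    . . . . . . . . . . .
    . . . . . . . . . . .
    . . . . . . . . . . .
    . . . . . . . . . . .
    . . . X X . . . . . .
    . . X X X X . . . . .
    . . . . . X . . . . .
T4:
  2·area = 112
  edge (6, 8)→(8, 0): d=(2,-8) inclusive
  edge (8, 0)→(20, 8): d=(12,8) inclusive
  edge (20, 8)→(6, 8): d=(-14,0) inclusive
    (4,0)@(9, 1): e=[10,4,98] → X
    (5,0)@(11, 1): e=[26,-12,98] → .
    (4,1)@(9, 3): e=[14,28,70] → X
    (5,1)@(11, 3): e=[30,12,70] → X
    (6,1)@(13, 3): e=[46,-4,70] → .
    (3,2)@(7, 5): e=[2,68,42] → X
    (6,2)@(13, 5): e=[50,20,42] → X
    (7,2)@(15, 5): e=[66,4,42] → X
    (8,2)@(17, 5): e=[82,-12,42] → .
    (3,3)@(7, 7): e=[6,92,14] → X
    (8,3)@(17, 7): e=[86,12,14] → X
    (9,3)@(19, 7): e=[102,-4,14] → .
  covered (14 px):
    . . . . X . . . . . .
    . . . . X X . . . . .
    . . . X X X X X . . .
    . . . X X X X X X . .
    . . . . . . . . . . .
    . . . . . . . . . . .
    . . . . . . . . . . .
    . . . . . . . . . . .

Result: 52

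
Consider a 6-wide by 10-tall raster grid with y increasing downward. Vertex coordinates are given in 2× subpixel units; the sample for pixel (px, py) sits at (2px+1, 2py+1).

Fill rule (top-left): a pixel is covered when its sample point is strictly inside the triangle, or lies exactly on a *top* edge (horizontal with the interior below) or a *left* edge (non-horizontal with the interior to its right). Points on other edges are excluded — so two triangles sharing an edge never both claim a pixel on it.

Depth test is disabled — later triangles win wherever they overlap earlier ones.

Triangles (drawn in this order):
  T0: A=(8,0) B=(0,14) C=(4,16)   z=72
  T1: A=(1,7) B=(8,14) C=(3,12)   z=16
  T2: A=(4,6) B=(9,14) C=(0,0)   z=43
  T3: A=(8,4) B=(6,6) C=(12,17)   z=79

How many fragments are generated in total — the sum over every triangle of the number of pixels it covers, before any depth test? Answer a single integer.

T0:
  2·area = 72  (B↔C swapped to make it positive)
  edge (8, 0)→(4, 16): d=(-4,16) right/bottom  bias=-1
  edge (4, 16)→(0, 14): d=(-4,-2) top-left  bias=+0
  edge (0, 14)→(8, 0): d=(8,-14) top-left  bias=+0
    (3,1)@(7, 3): e=[4,58,10] → █
    (4,1)@(9, 3): e=[-28,62,38] → ·
    (3,2)@(7, 5): e=[-4,50,26] → ·
    (2,3)@(5, 7): e=[20,38,14] → █
    (3,3)@(7, 7): e=[-12,42,42] → ·
    (1,4)@(3, 9): e=[44,26,2] → █
    (3,4)@(7, 9): e=[-20,34,58] → ·
    (1,5)@(3, 11): e=[36,18,18] → █
    (3,5)@(7, 11): e=[-28,26,74] → ·
    (0,6)@(1, 13): e=[60,6,6] → █
    (2,6)@(5, 13): e=[-4,14,62] → ·
    (0,7)@(1, 15): e=[52,-2,22] → ·
  covered (9 px):
    · · · · · ·
    · · · █ · ·
    · · · · · ·
    · · █ · · ·
    · █ █ · · ·
    · █ █ · · ·
    █ █ · · · ·
    · █ · · · ·
    · · · · · ·
    · · · · · ·
T1:
  2·area = 21
  edge (1, 7)→(8, 14): d=(7,7) right/bottom  bias=-1
  edge (8, 14)→(3, 12): d=(-5,-2) top-left  bias=+0
  edge (3, 12)→(1, 7): d=(-2,-5) top-left  bias=+0
    (0,3)@(1, 7): e=[0,21,0] → ·  [on edge]
    (1,4)@(3, 9): e=[0,15,6] → ·  [on edge]
    (1,5)@(3, 11): e=[14,5,2] → █
    (2,5)@(5, 11): e=[0,9,12] → ·  [on edge]
    (1,6)@(3, 13): e=[28,-5,-2] → ·
    (3,6)@(7, 13): e=[0,3,18] → ·  [on edge]
    (4,7)@(9, 15): e=[0,-3,24] → ·  [on edge]
    (2,8)@(5, 17): e=[42,-21,0] → ·  [on edge]
    (5,8)@(11, 17): e=[0,-9,30] → ·  [on edge]
  covered (1 px):
    · · · · · ·
    · · · · · ·
    · · · · · ·
    · · · · · ·
    · · · · · ·
    · █ · · · ·
    · · · · · ·
    · · · · · ·
    · · · · · ·
    · · · · · ·
T2:
  2·area = 2
  edge (4, 6)→(9, 14): d=(5,8) right/bottom  bias=-1
  edge (9, 14)→(0, 0): d=(-9,-14) top-left  bias=+0
  edge (0, 0)→(4, 6): d=(4,6) right/bottom  bias=-1
  covered (0 px):
    · · · · · ·
    · · · · · ·
    · · · · · ·
    · · · · · ·
    · · · · · ·
    · · · · · ·
    · · · · · ·
    · · · · · ·
    · · · · · ·
    · · · · · ·
T3:
  2·area = 34  (B↔C swapped to make it positive)
  edge (8, 4)→(12, 17): d=(4,13) right/bottom  bias=-1
  edge (12, 17)→(6, 6): d=(-6,-11) top-left  bias=+0
  edge (6, 6)→(8, 4): d=(2,-2) top-left  bias=+0
    (5,0)@(11, 1): e=[-51,85,0] → ·  [on edge]
    (4,1)@(9, 3): e=[-17,51,0] → ·  [on edge]
    (3,2)@(7, 5): e=[17,17,0] → █  [on edge]
    (4,2)@(9, 5): e=[-9,39,4] → ·
    (2,3)@(5, 7): e=[51,-17,0] → ·  [on edge]
    (3,3)@(7, 7): e=[25,5,4] → █
    (4,3)@(9, 7): e=[-1,27,8] → ·
    (1,4)@(3, 9): e=[85,-51,0] → ·  [on edge]
    (3,4)@(7, 9): e=[33,-7,8] → ·
    (4,4)@(9, 9): e=[7,15,12] → █
    (5,4)@(11, 9): e=[-19,37,16] → ·
    (0,5)@(1, 11): e=[119,-85,0] → ·  [on edge]
  covered (5 px):
    · · · · · ·
    · · · · · ·
    · · · █ · ·
    · · · █ · ·
    · · · · █ ·
    · · · · █ ·
    · · · · · ·
    · · · · · █
    · · · · · ·
    · · · · · ·

Answer: 15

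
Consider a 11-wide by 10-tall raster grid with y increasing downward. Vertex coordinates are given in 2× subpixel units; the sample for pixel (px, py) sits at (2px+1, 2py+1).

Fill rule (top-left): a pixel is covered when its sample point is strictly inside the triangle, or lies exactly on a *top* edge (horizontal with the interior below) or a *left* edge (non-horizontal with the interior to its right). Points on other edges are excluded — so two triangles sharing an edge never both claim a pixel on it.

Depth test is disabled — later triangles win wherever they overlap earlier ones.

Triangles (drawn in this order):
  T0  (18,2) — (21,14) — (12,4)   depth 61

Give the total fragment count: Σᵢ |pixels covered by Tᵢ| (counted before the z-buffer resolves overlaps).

T0:
  2·area = 78
  edge (18, 2)→(21, 14): d=(3,12) right/bottom  bias=-1
  edge (21, 14)→(12, 4): d=(-9,-10) top-left  bias=+0
  edge (12, 4)→(18, 2): d=(6,-2) top-left  bias=+0
    (10,0)@(21, 1): e=[-39,117,0] → ·  [on edge]
    (7,1)@(15, 3): e=[39,39,0] → █  [on edge]
    (8,1)@(17, 3): e=[15,59,4] → █
    (9,1)@(19, 3): e=[-9,79,8] → ·
    (4,2)@(9, 5): e=[117,-39,0] → ·  [on edge]
    (6,2)@(13, 5): e=[69,1,8] → █
    (9,2)@(19, 5): e=[-3,61,20] → ·
    (1,3)@(3, 7): e=[195,-117,0] → ·  [on edge]
    (6,3)@(13, 7): e=[75,-17,20] → ·
    (7,3)@(15, 7): e=[51,3,24] → █
    (9,3)@(19, 7): e=[3,43,32] → █
    (10,3)@(21, 7): e=[-21,63,36] → ·
  covered (11 px):
    · · · · · · · · · · ·
    · · · · · · · █ █ · ·
    · · · · · · █ █ █ · ·
    · · · · · · · █ █ █ ·
    · · · · · · · · █ █ ·
    · · · · · · · · · █ ·
    · · · · · · · · · · ·
    · · · · · · · · · · ·
    · · · · · · · · · · ·
    · · · · · · · · · · ·

Final: 11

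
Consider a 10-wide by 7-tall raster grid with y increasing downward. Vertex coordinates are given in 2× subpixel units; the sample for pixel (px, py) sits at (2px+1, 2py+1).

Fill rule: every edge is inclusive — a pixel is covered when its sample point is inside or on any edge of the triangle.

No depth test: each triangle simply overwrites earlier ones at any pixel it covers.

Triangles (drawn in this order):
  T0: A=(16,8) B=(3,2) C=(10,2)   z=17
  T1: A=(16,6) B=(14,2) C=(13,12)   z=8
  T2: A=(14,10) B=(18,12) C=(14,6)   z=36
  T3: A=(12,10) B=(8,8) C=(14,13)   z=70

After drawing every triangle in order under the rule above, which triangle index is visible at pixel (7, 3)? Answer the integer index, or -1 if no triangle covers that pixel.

T0:
  2·area = 42
  edge (16, 8)→(3, 2): d=(-13,-6) inclusive
  edge (3, 2)→(10, 2): d=(7,0) inclusive
  edge (10, 2)→(16, 8): d=(6,6) inclusive
    (4,0)@(9, 1): e=[49,-7,0] → ·  [on edge]
    (3,1)@(7, 3): e=[11,7,24] → #
    (4,1)@(9, 3): e=[23,7,12] → #
    (5,1)@(11, 3): e=[35,7,0] → #  [on edge]
    (6,1)@(13, 3): e=[47,7,-12] → ·
    (3,2)@(7, 5): e=[-15,21,36] → ·
    (4,2)@(9, 5): e=[-3,21,24] → ·
    (5,2)@(11, 5): e=[9,21,12] → #
    (6,2)@(13, 5): e=[21,21,0] → #  [on edge]
    (7,2)@(15, 5): e=[33,21,-12] → ·
    (5,3)@(11, 7): e=[-17,35,24] → ·
    (6,3)@(13, 7): e=[-5,35,12] → ·
    (7,3)@(15, 7): e=[7,35,0] → #  [on edge]
    (8,4)@(17, 9): e=[-7,49,0] → ·  [on edge]
    (9,5)@(19, 11): e=[-21,63,0] → ·  [on edge]
  covered (6 px):
    · · · · · · · · · ·
    · · · # # # · · · ·
    · · · · · # # · · ·
    · · · · · · · # · ·
    · · · · · · · · · ·
    · · · · · · · · · ·
    · · · · · · · · · ·
T1:
  2·area = 24  (B↔C swapped to make it positive)
  edge (16, 6)→(13, 12): d=(-3,6) inclusive
  edge (13, 12)→(14, 2): d=(1,-10) inclusive
  edge (14, 2)→(16, 6): d=(2,4) inclusive
    (7,2)@(15, 5): e=[9,13,2] → #
    (8,2)@(17, 5): e=[-3,33,-6] → ·
    (7,3)@(15, 7): e=[3,15,6] → #
    (8,3)@(17, 7): e=[-9,35,-2] → ·
    (7,4)@(15, 9): e=[-3,17,10] → ·
  covered (2 px):
    · · · · · · · · · ·
    · · · · · · · · · ·
    · · · · · · · # · ·
    · · · · · · · # · ·
    · · · · · · · · · ·
    · · · · · · · · · ·
    · · · · · · · · · ·
T2:
  2·area = 16  (B↔C swapped to make it positive)
  edge (14, 10)→(14, 6): d=(0,-4) inclusive
  edge (14, 6)→(18, 12): d=(4,6) inclusive
  edge (18, 12)→(14, 10): d=(-4,-2) inclusive
    (7,4)@(15, 9): e=[4,6,6] → #
    (8,4)@(17, 9): e=[12,-6,10] → ·
    (7,5)@(15, 11): e=[4,14,-2] → ·
    (8,5)@(17, 11): e=[12,2,2] → #
    (9,5)@(19, 11): e=[20,-10,6] → ·
    (8,6)@(17, 13): e=[12,10,-6] → ·
  covered (2 px):
    · · · · · · · · · ·
    · · · · · · · · · ·
    · · · · · · · · · ·
    · · · · · · · · · ·
    · · · · · · · # · ·
    · · · · · · · · # ·
    · · · · · · · · · ·
T3:
  2·area = 8  (B↔C swapped to make it positive)
  edge (12, 10)→(14, 13): d=(2,3) inclusive
  edge (14, 13)→(8, 8): d=(-6,-5) inclusive
  edge (8, 8)→(12, 10): d=(4,2) inclusive
  covered (0 px):
    · · · · · · · · · ·
    · · · · · · · · · ·
    · · · · · · · · · ·
    · · · · · · · · · ·
    · · · · · · · · · ·
    · · · · · · · · · ·
    · · · · · · · · · ·

Z-buffer (winner per pixel, '.' = empty):
  . . . . . . . . . .
  . . . 0 0 0 . . . .
  . . . . . 0 0 1 . .
  . . . . . . . 1 . .
  . . . . . . . 2 . .
  . . . . . . . . 2 .
  . . . . . . . . . .

Answer: 1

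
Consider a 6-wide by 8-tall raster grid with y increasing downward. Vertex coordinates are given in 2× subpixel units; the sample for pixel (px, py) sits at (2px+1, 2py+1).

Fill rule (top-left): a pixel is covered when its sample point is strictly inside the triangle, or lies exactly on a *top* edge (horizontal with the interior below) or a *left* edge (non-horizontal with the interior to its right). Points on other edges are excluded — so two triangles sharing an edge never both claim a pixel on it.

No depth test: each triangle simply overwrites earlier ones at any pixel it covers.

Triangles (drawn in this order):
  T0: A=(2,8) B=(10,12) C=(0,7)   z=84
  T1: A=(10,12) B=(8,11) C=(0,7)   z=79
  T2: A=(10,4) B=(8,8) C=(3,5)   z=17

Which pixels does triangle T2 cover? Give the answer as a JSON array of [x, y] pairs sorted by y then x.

T0:
  degenerate (2·area = 0) — covers nothing
T1:
  degenerate (2·area = 0) — covers nothing
T2:
  2·area = 26
  edge (10, 4)→(8, 8): d=(-2,4) right/bottom  bias=-1
  edge (8, 8)→(3, 5): d=(-5,-3) top-left  bias=+0
  edge (3, 5)→(10, 4): d=(7,-1) top-left  bias=+0
    (1,2)@(3, 5): e=[26,0,0] → █  [on edge]
    (2,2)@(5, 5): e=[18,6,2] → █
    (3,2)@(7, 5): e=[10,12,4] → █
    (4,2)@(9, 5): e=[2,18,6] → █
    (5,2)@(11, 5): e=[-6,24,8] → ·
    (1,3)@(3, 7): e=[22,-10,14] → ·
    (2,3)@(5, 7): e=[14,-4,16] → ·
    (3,3)@(7, 7): e=[6,2,18] → █
    (4,3)@(9, 7): e=[-2,8,20] → ·
    (3,4)@(7, 9): e=[2,-8,32] → ·
  covered (5 px):
    · · · · · ·
    · · · · · ·
    · █ █ █ █ ·
    · · · █ · ·
    · · · · · ·
    · · · · · ·
    · · · · · ·
    · · · · · ·

Final: [[1,2],[2,2],[3,2],[4,2],[3,3]]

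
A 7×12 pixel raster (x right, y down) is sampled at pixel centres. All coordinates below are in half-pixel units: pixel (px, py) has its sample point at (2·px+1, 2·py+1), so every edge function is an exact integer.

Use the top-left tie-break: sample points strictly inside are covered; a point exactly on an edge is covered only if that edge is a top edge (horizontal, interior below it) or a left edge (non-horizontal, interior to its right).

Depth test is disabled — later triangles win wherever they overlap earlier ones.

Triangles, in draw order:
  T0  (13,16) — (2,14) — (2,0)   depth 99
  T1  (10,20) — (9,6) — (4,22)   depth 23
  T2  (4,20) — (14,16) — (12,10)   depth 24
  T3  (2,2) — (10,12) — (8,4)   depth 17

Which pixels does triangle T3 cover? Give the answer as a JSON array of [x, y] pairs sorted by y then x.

T0:
  2·area = 154
  edge (13, 16)→(2, 14): d=(-11,-2) top-left  bias=+0
  edge (2, 14)→(2, 0): d=(0,-14) top-left  bias=+0
  edge (2, 0)→(13, 16): d=(11,16) right/bottom  bias=-1
    (1,1)@(3, 3): e=[123,14,17] → █
    (2,1)@(5, 3): e=[127,42,-15] → ·
    (1,2)@(3, 5): e=[101,14,39] → █
    (2,2)@(5, 5): e=[105,42,7] → █
    (3,2)@(7, 5): e=[109,70,-25] → ·
    (1,3)@(3, 7): e=[79,14,61] → █
    (3,3)@(7, 7): e=[87,70,-3] → ·
    (1,4)@(3, 9): e=[57,14,83] → █
    (3,4)@(7, 9): e=[65,70,19] → █
    (4,4)@(9, 9): e=[69,98,-13] → ·
    (1,5)@(3, 11): e=[35,14,105] → █
    (4,5)@(9, 11): e=[47,98,9] → █
  covered (18 px):
    · · · · · · ·
    · █ · · · · ·
    · █ █ · · · ·
    · █ █ · · · ·
    · █ █ █ · · ·
    · █ █ █ █ · ·
    · █ █ █ █ · ·
    · · · · █ █ ·
    · · · · · · ·
    · · · · · · ·
    · · · · · · ·
    · · · · · · ·
T1:
  2·area = 86  (B↔C swapped to make it positive)
  edge (10, 20)→(4, 22): d=(-6,2) right/bottom  bias=-1
  edge (4, 22)→(9, 6): d=(5,-16) top-left  bias=+0
  edge (9, 6)→(10, 20): d=(1,14) right/bottom  bias=-1
    (4,3)@(9, 7): e=[80,5,1] → █
    (5,3)@(11, 7): e=[76,37,-27] → ·
    (4,4)@(9, 9): e=[68,15,3] → █
    (5,4)@(11, 9): e=[64,47,-25] → ·
    (4,5)@(9, 11): e=[56,25,5] → █
    (5,5)@(11, 11): e=[52,57,-23] → ·
    (3,6)@(7, 13): e=[48,3,35] → █
    (5,6)@(11, 13): e=[40,67,-21] → ·
    (3,7)@(7, 15): e=[36,13,37] → █
    (5,7)@(11, 15): e=[28,77,-19] → ·
    (3,8)@(7, 17): e=[24,23,39] → █
    (5,8)@(11, 17): e=[16,87,-17] → ·
    (6,9)@(13, 19): e=[0,129,-43] → ·  [on edge]
    (3,10)@(7, 21): e=[0,43,43] → ·  [on edge]
    (0,11)@(1, 23): e=[0,-43,129] → ·  [on edge]
  covered (13 px):
    · · · · · · ·
    · · · · · · ·
    · · · · · · ·
    · · · · █ · ·
    · · · · █ · ·
    · · · · █ · ·
    · · · █ █ · ·
    · · · █ █ · ·
    · · · █ █ · ·
    · · █ █ █ · ·
    · · █ · · · ·
    · · · · · · ·
T2:
  2·area = 68  (B↔C swapped to make it positive)
  edge (4, 20)→(12, 10): d=(8,-10) top-left  bias=+0
  edge (12, 10)→(14, 16): d=(2,6) right/bottom  bias=-1
  edge (14, 16)→(4, 20): d=(-10,4) right/bottom  bias=-1
    (4,0)@(9, 1): e=[-102,0,170] → ·  [on edge]
    (5,3)@(11, 7): e=[-34,0,102] → ·  [on edge]
    (5,6)@(11, 13): e=[14,12,42] → █
    (6,6)@(13, 13): e=[34,0,34] → ·  [on edge]
    (4,7)@(9, 15): e=[10,28,30] → █
    (6,7)@(13, 15): e=[50,4,14] → █
    (3,8)@(7, 17): e=[6,44,18] → █
    (6,8)@(13, 17): e=[66,8,-6] → ·
    (2,9)@(5, 19): e=[2,60,6] → █
    (3,9)@(7, 19): e=[22,48,-2] → ·
    (4,9)@(9, 19): e=[42,36,-10] → ·
    (5,9)@(11, 19): e=[62,24,-18] → ·
  covered (8 px):
    · · · · · · ·
    · · · · · · ·
    · · · · · · ·
    · · · · · · ·
    · · · · · · ·
    · · · · · · ·
    · · · · · █ ·
    · · · · █ █ █
    · · · █ █ █ ·
    · · █ · · · ·
    · · · · · · ·
    · · · · · · ·
T3:
  2·area = 44  (B↔C swapped to make it positive)
  edge (2, 2)→(8, 4): d=(6,2) right/bottom  bias=-1
  edge (8, 4)→(10, 12): d=(2,8) right/bottom  bias=-1
  edge (10, 12)→(2, 2): d=(-8,-10) top-left  bias=+0
    (1,1)@(3, 3): e=[4,38,2] → █
    (2,1)@(5, 3): e=[0,22,22] → ·  [on edge]
    (1,2)@(3, 5): e=[16,42,-14] → ·
    (2,2)@(5, 5): e=[12,26,6] → █
    (3,2)@(7, 5): e=[8,10,26] → █
    (4,2)@(9, 5): e=[4,-6,46] → ·
    (5,2)@(11, 5): e=[0,-22,66] → ·  [on edge]
    (2,3)@(5, 7): e=[24,30,-10] → ·
    (3,3)@(7, 7): e=[20,14,10] → █
    (4,3)@(9, 7): e=[16,-2,30] → ·
    (3,4)@(7, 9): e=[32,18,-6] → ·
    (4,4)@(9, 9): e=[28,2,14] → █
  covered (5 px):
    · · · · · · ·
    · █ · · · · ·
    · · █ █ · · ·
    · · · █ · · ·
    · · · · █ · ·
    · · · · · · ·
    · · · · · · ·
    · · · · · · ·
    · · · · · · ·
    · · · · · · ·
    · · · · · · ·
    · · · · · · ·

Final: [[1,1],[2,2],[3,2],[3,3],[4,4]]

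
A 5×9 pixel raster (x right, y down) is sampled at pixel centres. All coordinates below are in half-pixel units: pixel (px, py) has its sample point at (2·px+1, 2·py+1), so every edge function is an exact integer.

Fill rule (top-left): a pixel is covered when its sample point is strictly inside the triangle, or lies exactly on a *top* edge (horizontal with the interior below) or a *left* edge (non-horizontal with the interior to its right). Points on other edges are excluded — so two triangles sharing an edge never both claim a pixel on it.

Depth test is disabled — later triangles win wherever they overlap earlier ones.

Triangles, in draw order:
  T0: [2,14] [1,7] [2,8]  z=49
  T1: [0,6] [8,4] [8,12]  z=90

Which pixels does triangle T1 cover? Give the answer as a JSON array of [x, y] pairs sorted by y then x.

T0:
  2·area = 6
  edge (2, 14)→(1, 7): d=(-1,-7) top-left  bias=+0
  edge (1, 7)→(2, 8): d=(1,1) right/bottom  bias=-1
  edge (2, 8)→(2, 14): d=(0,6) right/bottom  bias=-1
    (0,3)@(1, 7): e=[0,0,6] → ·  [on edge]
    (1,4)@(3, 9): e=[12,0,-6] → ·  [on edge]
    (2,5)@(5, 11): e=[24,0,-18] → ·  [on edge]
    (3,6)@(7, 13): e=[36,0,-30] → ·  [on edge]
    (4,7)@(9, 15): e=[48,0,-42] → ·  [on edge]
  covered (0 px):
    · · · · ·
    · · · · ·
    · · · · ·
    · · · · ·
    · · · · ·
    · · · · ·
    · · · · ·
    · · · · ·
    · · · · ·
T1:
  2·area = 64
  edge (0, 6)→(8, 4): d=(8,-2) top-left  bias=+0
  edge (8, 4)→(8, 12): d=(0,8) right/bottom  bias=-1
  edge (8, 12)→(0, 6): d=(-8,-6) top-left  bias=+0
    (2,2)@(5, 5): e=[2,24,38] → █
    (3,2)@(7, 5): e=[6,8,50] → █
    (4,2)@(9, 5): e=[10,-8,62] → ·
    (1,3)@(3, 7): e=[14,40,10] → █
    (4,3)@(9, 7): e=[26,-8,46] → ·
    (1,4)@(3, 9): e=[30,40,-6] → ·
    (2,4)@(5, 9): e=[34,24,6] → █
    (4,4)@(9, 9): e=[42,-8,30] → ·
    (2,5)@(5, 11): e=[50,24,-10] → ·
    (3,5)@(7, 11): e=[54,8,2] → █
    (4,5)@(9, 11): e=[58,-8,14] → ·
    (3,6)@(7, 13): e=[70,8,-14] → ·
  covered (8 px):
    · · · · ·
    · · · · ·
    · · █ █ ·
    · █ █ █ ·
    · · █ █ ·
    · · · █ ·
    · · · · ·
    · · · · ·
    · · · · ·

Final: [[2,2],[3,2],[1,3],[2,3],[3,3],[2,4],[3,4],[3,5]]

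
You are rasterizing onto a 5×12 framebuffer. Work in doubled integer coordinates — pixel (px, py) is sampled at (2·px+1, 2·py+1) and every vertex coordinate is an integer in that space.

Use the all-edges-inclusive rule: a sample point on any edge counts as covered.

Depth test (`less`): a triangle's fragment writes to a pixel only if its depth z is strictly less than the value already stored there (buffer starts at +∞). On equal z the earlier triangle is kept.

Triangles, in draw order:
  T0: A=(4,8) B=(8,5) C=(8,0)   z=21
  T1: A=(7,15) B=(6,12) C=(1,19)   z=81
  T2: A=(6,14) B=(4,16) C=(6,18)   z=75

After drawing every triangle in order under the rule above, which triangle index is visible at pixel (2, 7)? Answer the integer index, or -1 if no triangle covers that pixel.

T0:
  2·area = 20  (B↔C swapped to make it positive)
  edge (4, 8)→(8, 0): d=(4,-8) inclusive
  edge (8, 0)→(8, 5): d=(0,5) inclusive
  edge (8, 5)→(4, 8): d=(-4,3) inclusive
    (3,1)@(7, 3): e=[4,5,11] → █
    (4,1)@(9, 3): e=[20,-5,5] → ·
    (3,2)@(7, 5): e=[12,5,3] → █
    (4,2)@(9, 5): e=[28,-5,-3] → ·
    (2,3)@(5, 7): e=[4,15,1] → █
    (3,3)@(7, 7): e=[20,5,-5] → ·
    (2,4)@(5, 9): e=[12,15,-7] → ·
  covered (3 px):
    · · · · ·
    · · · █ ·
    · · · █ ·
    · · █ · ·
    · · · · ·
    · · · · ·
    · · · · ·
    · · · · ·
    · · · · ·
    · · · · ·
    · · · · ·
    · · · · ·
T1:
  2·area = 22  (B↔C swapped to make it positive)
  edge (7, 15)→(1, 19): d=(-6,4) inclusive
  edge (1, 19)→(6, 12): d=(5,-7) inclusive
  edge (6, 12)→(7, 15): d=(1,3) inclusive
    (1,1)@(3, 3): e=[88,-66,0] → ·  [on edge]
    (2,4)@(5, 9): e=[44,-22,0] → ·  [on edge]
    (2,7)@(5, 15): e=[8,8,6] → █
    (3,7)@(7, 15): e=[0,22,0] → █  [on edge]
    (4,7)@(9, 15): e=[-8,36,-6] → ·
    (1,8)@(3, 17): e=[4,4,14] → █
    (2,8)@(5, 17): e=[-4,18,8] → ·
    (3,8)@(7, 17): e=[-12,32,2] → ·
    (0,9)@(1, 19): e=[0,0,22] → █  [on edge]
    (1,9)@(3, 19): e=[-8,14,16] → ·
    (0,10)@(1, 21): e=[-12,10,24] → ·
    (4,10)@(9, 21): e=[-44,66,0] → ·  [on edge]
  covered (4 px):
    · · · · ·
    · · · · ·
    · · · · ·
    · · · · ·
    · · · · ·
    · · · · ·
    · · · · ·
    · · █ █ ·
    · █ · · ·
    █ · · · ·
    · · · · ·
    · · · · ·
T2:
  2·area = 8  (B↔C swapped to make it positive)
  edge (6, 14)→(6, 18): d=(0,4) inclusive
  edge (6, 18)→(4, 16): d=(-2,-2) inclusive
  edge (4, 16)→(6, 14): d=(2,-2) inclusive
    (4,5)@(9, 11): e=[-12,20,0] → ·  [on edge]
    (0,6)@(1, 13): e=[20,0,-12] → ·  [on edge]
    (3,6)@(7, 13): e=[-4,12,0] → ·  [on edge]
    (1,7)@(3, 15): e=[12,0,-4] → ·  [on edge]
    (2,7)@(5, 15): e=[4,4,0] → █  [on edge]
    (3,7)@(7, 15): e=[-4,8,4] → ·
    (1,8)@(3, 17): e=[12,-4,0] → ·  [on edge]
    (2,8)@(5, 17): e=[4,0,4] → █  [on edge]
    (3,8)@(7, 17): e=[-4,4,8] → ·
    (0,9)@(1, 19): e=[20,-12,0] → ·  [on edge]
    (2,9)@(5, 19): e=[4,-4,8] → ·
    (3,9)@(7, 19): e=[-4,0,12] → ·  [on edge]
    (4,10)@(9, 21): e=[-12,0,20] → ·  [on edge]
  covered (2 px):
    · · · · ·
    · · · · ·
    · · · · ·
    · · · · ·
    · · · · ·
    · · · · ·
    · · · · ·
    · · █ · ·
    · · █ · ·
    · · · · ·
    · · · · ·
    · · · · ·

Z-buffer (winner per pixel, '.' = empty):
  . . . . .
  . . . 0 .
  . . . 0 .
  . . 0 . .
  . . . . .
  . . . . .
  . . . . .
  . . 2 1 .
  . 1 2 . .
  1 . . . .
  . . . . .
  . . . . .

Result: 2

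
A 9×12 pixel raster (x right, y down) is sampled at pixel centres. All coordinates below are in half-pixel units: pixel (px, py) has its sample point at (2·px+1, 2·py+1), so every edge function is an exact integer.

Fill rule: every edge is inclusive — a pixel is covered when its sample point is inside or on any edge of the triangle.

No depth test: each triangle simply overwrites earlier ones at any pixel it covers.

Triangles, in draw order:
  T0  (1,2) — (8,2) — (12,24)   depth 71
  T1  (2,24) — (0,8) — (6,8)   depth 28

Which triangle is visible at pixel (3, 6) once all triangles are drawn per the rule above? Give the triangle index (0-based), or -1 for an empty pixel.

T0:
  2·area = 154
  edge (1, 2)→(8, 2): d=(7,0) inclusive
  edge (8, 2)→(12, 24): d=(4,22) inclusive
  edge (12, 24)→(1, 2): d=(-11,-22) inclusive
    (1,1)@(3, 3): e=[7,114,33] → #
    (2,1)@(5, 3): e=[7,70,77] → #
    (3,1)@(7, 3): e=[7,26,121] → #
    (4,1)@(9, 3): e=[7,-18,165] → ·
    (1,2)@(3, 5): e=[21,122,11] → #
    (4,2)@(9, 5): e=[21,-10,143] → ·
    (1,3)@(3, 7): e=[35,130,-11] → ·
    (2,3)@(5, 7): e=[35,86,33] → #
    (4,3)@(9, 7): e=[35,-2,121] → ·
    (2,4)@(5, 9): e=[49,94,11] → #
    (4,4)@(9, 9): e=[49,6,99] → #
    (5,4)@(11, 9): e=[49,-38,143] → ·
  covered (19 px):
    · · · · · · · · ·
    · # # # · · · · ·
    · # # # · · · · ·
    · · # # · · · · ·
    · · # # # · · · ·
    · · · # # · · · ·
    · · · # # · · · ·
    · · · · # · · · ·
    · · · · # · · · ·
    · · · · · # · · ·
    · · · · · # · · ·
    · · · · · · · · ·
T1:
  2·area = 96
  edge (2, 24)→(0, 8): d=(-2,-16) inclusive
  edge (0, 8)→(6, 8): d=(6,0) inclusive
  edge (6, 8)→(2, 24): d=(-4,16) inclusive
    (0,4)@(1, 9): e=[14,6,76] → #
    (1,4)@(3, 9): e=[46,6,44] → #
    (2,4)@(5, 9): e=[78,6,12] → #
    (3,4)@(7, 9): e=[110,6,-20] → ·
    (0,5)@(1, 11): e=[10,18,68] → #
    (3,5)@(7, 11): e=[106,18,-28] → ·
    (0,6)@(1, 13): e=[6,30,60] → #
    (2,6)@(5, 13): e=[70,30,-4] → ·
    (0,7)@(1, 15): e=[2,42,52] → #
    (2,7)@(5, 15): e=[66,42,-12] → ·
    (0,8)@(1, 17): e=[-2,54,44] → ·
    (1,8)@(3, 17): e=[30,54,12] → #
  covered (12 px):
    · · · · · · · · ·
    · · · · · · · · ·
    · · · · · · · · ·
    · · · · · · · · ·
    # # # · · · · · ·
    # # # · · · · · ·
    # # · · · · · · ·
    # # · · · · · · ·
    · # · · · · · · ·
    · # · · · · · · ·
    · · · · · · · · ·
    · · · · · · · · ·

Z-buffer (winner per pixel, '.' = empty):
  . . . . . . . . .
  . 0 0 0 . . . . .
  . 0 0 0 . . . . .
  . . 0 0 . . . . .
  1 1 1 0 0 . . . .
  1 1 1 0 0 . . . .
  1 1 . 0 0 . . . .
  1 1 . . 0 . . . .
  . 1 . . 0 . . . .
  . 1 . . . 0 . . .
  . . . . . 0 . . .
  . . . . . . . . .

Final: 0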